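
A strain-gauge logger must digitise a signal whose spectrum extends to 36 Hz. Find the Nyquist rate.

72 Hz

Nyquist rate = 2 × 36 Hz = 72 Hz.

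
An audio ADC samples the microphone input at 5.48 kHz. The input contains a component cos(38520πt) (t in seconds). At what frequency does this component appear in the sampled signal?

2.66 kHz

ω = 38520π rad/s → f = ω/(2π) = 19260 Hz = 19.26 kHz.
19.26 kHz mod fs = 2.82 kHz.
2.82 kHz > fs/2 = 2.74 kHz, folds to fs − 2.82 kHz = 2.66 kHz.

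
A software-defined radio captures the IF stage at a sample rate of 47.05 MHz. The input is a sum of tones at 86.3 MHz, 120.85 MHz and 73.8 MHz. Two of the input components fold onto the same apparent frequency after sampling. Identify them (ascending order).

73.8 MHz, 120.85 MHz

fs/2 = 23.525 MHz.
86.3 MHz mod fs = 39.25 MHz.
39.25 MHz > fs/2 = 23.525 MHz, folds to fs − 39.25 MHz = 7.8 MHz.
120.85 MHz mod fs = 26.75 MHz.
26.75 MHz > fs/2 = 23.525 MHz, folds to fs − 26.75 MHz = 20.3 MHz.
73.8 MHz mod fs = 26.75 MHz.
26.75 MHz > fs/2 = 23.525 MHz, folds to fs − 26.75 MHz = 20.3 MHz.
73.8 MHz and 120.85 MHz both map to 20.3 MHz.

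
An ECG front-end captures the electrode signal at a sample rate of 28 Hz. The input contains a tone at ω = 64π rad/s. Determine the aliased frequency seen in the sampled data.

4 Hz

ω = 64π rad/s → f = ω/(2π) = 32 Hz.
32 Hz mod fs = 4 Hz.
4 Hz ≤ fs/2 = 14 Hz, appears at 4 Hz.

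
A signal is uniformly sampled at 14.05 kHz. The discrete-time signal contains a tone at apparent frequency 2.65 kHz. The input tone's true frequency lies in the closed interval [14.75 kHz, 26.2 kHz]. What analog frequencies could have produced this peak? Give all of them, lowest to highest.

16.7 kHz, 25.45 kHz

Frequencies that alias to 2.65 kHz are k·fs ± 2.65 kHz for integer k ≥ 0.
k=0: 2.65 kHz.
k=1: 11.4 kHz, 16.7 kHz.
k=2: 25.45 kHz, 30.75 kHz.
k=3: 39.5 kHz, 44.8 kHz.
Within [14.75 kHz, 26.2 kHz]: 16.7 kHz, 25.45 kHz.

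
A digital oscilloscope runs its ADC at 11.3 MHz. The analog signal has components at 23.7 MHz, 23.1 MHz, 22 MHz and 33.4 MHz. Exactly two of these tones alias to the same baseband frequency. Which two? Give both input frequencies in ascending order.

fs/2 = 5.65 MHz.
23.7 MHz mod fs = 1.1 MHz.
1.1 MHz ≤ fs/2 = 5.65 MHz, appears at 1.1 MHz.
23.1 MHz mod fs = 0.5 MHz.
0.5 MHz ≤ fs/2 = 5.65 MHz, appears at 0.5 MHz.
22 MHz mod fs = 10.7 MHz.
10.7 MHz > fs/2 = 5.65 MHz, folds to fs − 10.7 MHz = 0.6 MHz.
33.4 MHz mod fs = 10.8 MHz.
10.8 MHz > fs/2 = 5.65 MHz, folds to fs − 10.8 MHz = 0.5 MHz.
23.1 MHz and 33.4 MHz both map to 0.5 MHz.

23.1 MHz, 33.4 MHz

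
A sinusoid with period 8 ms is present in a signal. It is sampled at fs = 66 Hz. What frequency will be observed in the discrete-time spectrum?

7 Hz

T = 8 ms → f = 1/T = 125 Hz.
125 Hz mod fs = 59 Hz.
59 Hz > fs/2 = 33 Hz, folds to fs − 59 Hz = 7 Hz.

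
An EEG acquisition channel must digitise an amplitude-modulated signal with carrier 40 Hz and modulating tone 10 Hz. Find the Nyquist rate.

100 Hz

AM sidebands sit at fc ± fm = 30 Hz and 50 Hz.
Highest-frequency component: 50 Hz.
Nyquist rate = 2 × 50 Hz = 100 Hz.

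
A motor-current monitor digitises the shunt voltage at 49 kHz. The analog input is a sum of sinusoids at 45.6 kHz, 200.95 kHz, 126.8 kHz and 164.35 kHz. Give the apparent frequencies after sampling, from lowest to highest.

3.4 kHz, 4.95 kHz, 17.35 kHz, 20.2 kHz

fs/2 = 24.5 kHz.
45.6 kHz > fs/2 = 24.5 kHz, folds to fs − 45.6 kHz = 3.4 kHz.
200.95 kHz mod fs = 4.95 kHz.
4.95 kHz ≤ fs/2 = 24.5 kHz, appears at 4.95 kHz.
126.8 kHz mod fs = 28.8 kHz.
28.8 kHz > fs/2 = 24.5 kHz, folds to fs − 28.8 kHz = 20.2 kHz.
164.35 kHz mod fs = 17.35 kHz.
17.35 kHz ≤ fs/2 = 24.5 kHz, appears at 17.35 kHz.
Distinct values: {3.4 kHz, 4.95 kHz, 17.35 kHz, 20.2 kHz}.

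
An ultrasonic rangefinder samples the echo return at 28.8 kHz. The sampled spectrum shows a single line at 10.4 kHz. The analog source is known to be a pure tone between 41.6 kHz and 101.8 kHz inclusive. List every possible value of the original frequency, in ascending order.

Frequencies that alias to 10.4 kHz are k·fs ± 10.4 kHz for integer k ≥ 0.
k=0: 10.4 kHz.
k=1: 18.4 kHz, 39.2 kHz.
k=2: 47.2 kHz, 68 kHz.
k=3: 76 kHz, 96.8 kHz.
k=4: 104.8 kHz, 125.6 kHz.
Within [41.6 kHz, 101.8 kHz]: 47.2 kHz, 68 kHz, 76 kHz, 96.8 kHz.

47.2 kHz, 68 kHz, 76 kHz, 96.8 kHz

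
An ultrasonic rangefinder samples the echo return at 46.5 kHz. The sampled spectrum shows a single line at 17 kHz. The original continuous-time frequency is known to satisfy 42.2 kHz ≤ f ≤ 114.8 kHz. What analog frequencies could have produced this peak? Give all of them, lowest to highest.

63.5 kHz, 76 kHz, 110 kHz

Frequencies that alias to 17 kHz are k·fs ± 17 kHz for integer k ≥ 0.
k=0: 17 kHz.
k=1: 29.5 kHz, 63.5 kHz.
k=2: 76 kHz, 110 kHz.
k=3: 122.5 kHz, 156.5 kHz.
Within [42.2 kHz, 114.8 kHz]: 63.5 kHz, 76 kHz, 110 kHz.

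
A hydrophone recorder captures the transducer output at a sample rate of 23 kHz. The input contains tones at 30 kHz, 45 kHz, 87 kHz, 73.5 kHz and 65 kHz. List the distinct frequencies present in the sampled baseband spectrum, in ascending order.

1 kHz, 4 kHz, 4.5 kHz, 5 kHz, 7 kHz

fs/2 = 11.5 kHz.
30 kHz mod fs = 7 kHz.
7 kHz ≤ fs/2 = 11.5 kHz, appears at 7 kHz.
45 kHz mod fs = 22 kHz.
22 kHz > fs/2 = 11.5 kHz, folds to fs − 22 kHz = 1 kHz.
87 kHz mod fs = 18 kHz.
18 kHz > fs/2 = 11.5 kHz, folds to fs − 18 kHz = 5 kHz.
73.5 kHz mod fs = 4.5 kHz.
4.5 kHz ≤ fs/2 = 11.5 kHz, appears at 4.5 kHz.
65 kHz mod fs = 19 kHz.
19 kHz > fs/2 = 11.5 kHz, folds to fs − 19 kHz = 4 kHz.
Distinct values: {1 kHz, 4 kHz, 4.5 kHz, 5 kHz, 7 kHz}.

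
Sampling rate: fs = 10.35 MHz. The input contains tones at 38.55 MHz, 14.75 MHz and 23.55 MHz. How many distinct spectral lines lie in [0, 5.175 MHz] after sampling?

2

fs/2 = 5.175 MHz.
38.55 MHz mod fs = 7.5 MHz.
7.5 MHz > fs/2 = 5.175 MHz, folds to fs − 7.5 MHz = 2.85 MHz.
14.75 MHz mod fs = 4.4 MHz.
4.4 MHz ≤ fs/2 = 5.175 MHz, appears at 4.4 MHz.
23.55 MHz mod fs = 2.85 MHz.
2.85 MHz ≤ fs/2 = 5.175 MHz, appears at 2.85 MHz.
Distinct values: {2.85 MHz, 4.4 MHz} → 2.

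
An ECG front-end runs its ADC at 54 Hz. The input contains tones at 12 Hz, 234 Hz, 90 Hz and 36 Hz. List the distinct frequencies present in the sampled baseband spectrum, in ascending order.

fs/2 = 27 Hz.
12 Hz ≤ fs/2 = 27 Hz, passes unchanged.
234 Hz mod fs = 18 Hz.
18 Hz ≤ fs/2 = 27 Hz, appears at 18 Hz.
90 Hz mod fs = 36 Hz.
36 Hz > fs/2 = 27 Hz, folds to fs − 36 Hz = 18 Hz.
36 Hz > fs/2 = 27 Hz, folds to fs − 36 Hz = 18 Hz.
Distinct values: {12 Hz, 18 Hz}.

12 Hz, 18 Hz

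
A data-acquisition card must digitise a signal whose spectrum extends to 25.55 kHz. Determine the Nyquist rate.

51.1 kHz

Nyquist rate = 2 × 25.55 kHz = 51.1 kHz.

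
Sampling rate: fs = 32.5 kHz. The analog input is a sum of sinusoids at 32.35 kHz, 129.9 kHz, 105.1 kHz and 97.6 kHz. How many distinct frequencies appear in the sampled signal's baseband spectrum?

fs/2 = 16.25 kHz.
32.35 kHz > fs/2 = 16.25 kHz, folds to fs − 32.35 kHz = 0.15 kHz.
129.9 kHz mod fs = 32.4 kHz.
32.4 kHz > fs/2 = 16.25 kHz, folds to fs − 32.4 kHz = 0.1 kHz.
105.1 kHz mod fs = 7.6 kHz.
7.6 kHz ≤ fs/2 = 16.25 kHz, appears at 7.6 kHz.
97.6 kHz mod fs = 0.1 kHz.
0.1 kHz ≤ fs/2 = 16.25 kHz, appears at 0.1 kHz.
Distinct values: {0.1 kHz, 0.15 kHz, 7.6 kHz} → 3.

3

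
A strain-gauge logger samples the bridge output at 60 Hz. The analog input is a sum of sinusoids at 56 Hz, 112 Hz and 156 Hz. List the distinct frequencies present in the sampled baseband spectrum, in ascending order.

4 Hz, 8 Hz, 24 Hz

fs/2 = 30 Hz.
56 Hz > fs/2 = 30 Hz, folds to fs − 56 Hz = 4 Hz.
112 Hz mod fs = 52 Hz.
52 Hz > fs/2 = 30 Hz, folds to fs − 52 Hz = 8 Hz.
156 Hz mod fs = 36 Hz.
36 Hz > fs/2 = 30 Hz, folds to fs − 36 Hz = 24 Hz.
Distinct values: {4 Hz, 8 Hz, 24 Hz}.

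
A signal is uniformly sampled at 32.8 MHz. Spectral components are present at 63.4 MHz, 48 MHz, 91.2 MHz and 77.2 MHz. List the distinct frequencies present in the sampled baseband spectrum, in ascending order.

fs/2 = 16.4 MHz.
63.4 MHz mod fs = 30.6 MHz.
30.6 MHz > fs/2 = 16.4 MHz, folds to fs − 30.6 MHz = 2.2 MHz.
48 MHz mod fs = 15.2 MHz.
15.2 MHz ≤ fs/2 = 16.4 MHz, appears at 15.2 MHz.
91.2 MHz mod fs = 25.6 MHz.
25.6 MHz > fs/2 = 16.4 MHz, folds to fs − 25.6 MHz = 7.2 MHz.
77.2 MHz mod fs = 11.6 MHz.
11.6 MHz ≤ fs/2 = 16.4 MHz, appears at 11.6 MHz.
Distinct values: {2.2 MHz, 7.2 MHz, 11.6 MHz, 15.2 MHz}.

2.2 MHz, 7.2 MHz, 11.6 MHz, 15.2 MHz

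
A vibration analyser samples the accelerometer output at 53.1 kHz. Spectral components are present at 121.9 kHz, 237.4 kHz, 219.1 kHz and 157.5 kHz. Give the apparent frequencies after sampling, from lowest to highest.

1.8 kHz, 6.7 kHz, 15.7 kHz, 25 kHz

fs/2 = 26.55 kHz.
121.9 kHz mod fs = 15.7 kHz.
15.7 kHz ≤ fs/2 = 26.55 kHz, appears at 15.7 kHz.
237.4 kHz mod fs = 25 kHz.
25 kHz ≤ fs/2 = 26.55 kHz, appears at 25 kHz.
219.1 kHz mod fs = 6.7 kHz.
6.7 kHz ≤ fs/2 = 26.55 kHz, appears at 6.7 kHz.
157.5 kHz mod fs = 51.3 kHz.
51.3 kHz > fs/2 = 26.55 kHz, folds to fs − 51.3 kHz = 1.8 kHz.
Distinct values: {1.8 kHz, 6.7 kHz, 15.7 kHz, 25 kHz}.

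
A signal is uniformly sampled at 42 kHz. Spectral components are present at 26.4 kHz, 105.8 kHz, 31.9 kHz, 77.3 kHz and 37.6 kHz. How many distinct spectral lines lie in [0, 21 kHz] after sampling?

5

fs/2 = 21 kHz.
26.4 kHz > fs/2 = 21 kHz, folds to fs − 26.4 kHz = 15.6 kHz.
105.8 kHz mod fs = 21.8 kHz.
21.8 kHz > fs/2 = 21 kHz, folds to fs − 21.8 kHz = 20.2 kHz.
31.9 kHz > fs/2 = 21 kHz, folds to fs − 31.9 kHz = 10.1 kHz.
77.3 kHz mod fs = 35.3 kHz.
35.3 kHz > fs/2 = 21 kHz, folds to fs − 35.3 kHz = 6.7 kHz.
37.6 kHz > fs/2 = 21 kHz, folds to fs − 37.6 kHz = 4.4 kHz.
Distinct values: {4.4 kHz, 6.7 kHz, 10.1 kHz, 15.6 kHz, 20.2 kHz} → 5.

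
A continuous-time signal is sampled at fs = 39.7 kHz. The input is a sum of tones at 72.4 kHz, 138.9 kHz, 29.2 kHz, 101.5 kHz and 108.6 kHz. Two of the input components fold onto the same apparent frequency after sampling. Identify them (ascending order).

fs/2 = 19.85 kHz.
72.4 kHz mod fs = 32.7 kHz.
32.7 kHz > fs/2 = 19.85 kHz, folds to fs − 32.7 kHz = 7 kHz.
138.9 kHz mod fs = 19.8 kHz.
19.8 kHz ≤ fs/2 = 19.85 kHz, appears at 19.8 kHz.
29.2 kHz > fs/2 = 19.85 kHz, folds to fs − 29.2 kHz = 10.5 kHz.
101.5 kHz mod fs = 22.1 kHz.
22.1 kHz > fs/2 = 19.85 kHz, folds to fs − 22.1 kHz = 17.6 kHz.
108.6 kHz mod fs = 29.2 kHz.
29.2 kHz > fs/2 = 19.85 kHz, folds to fs − 29.2 kHz = 10.5 kHz.
29.2 kHz and 108.6 kHz both map to 10.5 kHz.

29.2 kHz, 108.6 kHz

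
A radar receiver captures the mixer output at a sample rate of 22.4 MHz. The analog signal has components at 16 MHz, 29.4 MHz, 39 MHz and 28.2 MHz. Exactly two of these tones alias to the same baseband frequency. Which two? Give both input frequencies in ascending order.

fs/2 = 11.2 MHz.
16 MHz > fs/2 = 11.2 MHz, folds to fs − 16 MHz = 6.4 MHz.
29.4 MHz mod fs = 7 MHz.
7 MHz ≤ fs/2 = 11.2 MHz, appears at 7 MHz.
39 MHz mod fs = 16.6 MHz.
16.6 MHz > fs/2 = 11.2 MHz, folds to fs − 16.6 MHz = 5.8 MHz.
28.2 MHz mod fs = 5.8 MHz.
5.8 MHz ≤ fs/2 = 11.2 MHz, appears at 5.8 MHz.
28.2 MHz and 39 MHz both map to 5.8 MHz.

28.2 MHz, 39 MHz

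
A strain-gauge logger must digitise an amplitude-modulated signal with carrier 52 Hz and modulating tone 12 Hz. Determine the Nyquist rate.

128 Hz

AM sidebands sit at fc ± fm = 40 Hz and 64 Hz.
Highest-frequency component: 64 Hz.
Nyquist rate = 2 × 64 Hz = 128 Hz.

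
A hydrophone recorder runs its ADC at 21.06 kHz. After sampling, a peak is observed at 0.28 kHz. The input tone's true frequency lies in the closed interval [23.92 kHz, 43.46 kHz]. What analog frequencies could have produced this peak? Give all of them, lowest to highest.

Frequencies that alias to 0.28 kHz are k·fs ± 0.28 kHz for integer k ≥ 0.
k=0: 0.28 kHz.
k=1: 20.78 kHz, 21.34 kHz.
k=2: 41.84 kHz, 42.4 kHz.
k=3: 62.9 kHz, 63.46 kHz.
Within [23.92 kHz, 43.46 kHz]: 41.84 kHz, 42.4 kHz.

41.84 kHz, 42.4 kHz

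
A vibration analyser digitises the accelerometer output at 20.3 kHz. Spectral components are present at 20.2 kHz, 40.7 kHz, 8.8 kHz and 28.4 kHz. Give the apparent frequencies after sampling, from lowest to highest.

0.1 kHz, 8.1 kHz, 8.8 kHz

fs/2 = 10.15 kHz.
20.2 kHz > fs/2 = 10.15 kHz, folds to fs − 20.2 kHz = 0.1 kHz.
40.7 kHz mod fs = 0.1 kHz.
0.1 kHz ≤ fs/2 = 10.15 kHz, appears at 0.1 kHz.
8.8 kHz ≤ fs/2 = 10.15 kHz, passes unchanged.
28.4 kHz mod fs = 8.1 kHz.
8.1 kHz ≤ fs/2 = 10.15 kHz, appears at 8.1 kHz.
Distinct values: {0.1 kHz, 8.1 kHz, 8.8 kHz}.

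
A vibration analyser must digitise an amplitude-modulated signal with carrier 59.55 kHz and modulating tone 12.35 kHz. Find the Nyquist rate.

143.8 kHz

AM sidebands sit at fc ± fm = 47.2 kHz and 71.9 kHz.
Highest-frequency component: 71.9 kHz.
Nyquist rate = 2 × 71.9 kHz = 143.8 kHz.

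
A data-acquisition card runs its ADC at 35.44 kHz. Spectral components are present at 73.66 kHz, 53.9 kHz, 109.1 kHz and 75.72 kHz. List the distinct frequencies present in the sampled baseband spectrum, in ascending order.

2.78 kHz, 4.84 kHz, 16.98 kHz

fs/2 = 17.72 kHz.
73.66 kHz mod fs = 2.78 kHz.
2.78 kHz ≤ fs/2 = 17.72 kHz, appears at 2.78 kHz.
53.9 kHz mod fs = 18.46 kHz.
18.46 kHz > fs/2 = 17.72 kHz, folds to fs − 18.46 kHz = 16.98 kHz.
109.1 kHz mod fs = 2.78 kHz.
2.78 kHz ≤ fs/2 = 17.72 kHz, appears at 2.78 kHz.
75.72 kHz mod fs = 4.84 kHz.
4.84 kHz ≤ fs/2 = 17.72 kHz, appears at 4.84 kHz.
Distinct values: {2.78 kHz, 4.84 kHz, 16.98 kHz}.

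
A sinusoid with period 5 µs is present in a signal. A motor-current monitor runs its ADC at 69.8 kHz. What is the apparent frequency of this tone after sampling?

T = 5 µs → f = 1/T = 200 kHz.
200 kHz mod fs = 60.4 kHz.
60.4 kHz > fs/2 = 34.9 kHz, folds to fs − 60.4 kHz = 9.4 kHz.

9.4 kHz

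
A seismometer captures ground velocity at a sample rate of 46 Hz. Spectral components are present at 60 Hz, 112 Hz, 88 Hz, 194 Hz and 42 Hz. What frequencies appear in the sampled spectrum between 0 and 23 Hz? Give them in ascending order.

4 Hz, 10 Hz, 14 Hz, 20 Hz

fs/2 = 23 Hz.
60 Hz mod fs = 14 Hz.
14 Hz ≤ fs/2 = 23 Hz, appears at 14 Hz.
112 Hz mod fs = 20 Hz.
20 Hz ≤ fs/2 = 23 Hz, appears at 20 Hz.
88 Hz mod fs = 42 Hz.
42 Hz > fs/2 = 23 Hz, folds to fs − 42 Hz = 4 Hz.
194 Hz mod fs = 10 Hz.
10 Hz ≤ fs/2 = 23 Hz, appears at 10 Hz.
42 Hz > fs/2 = 23 Hz, folds to fs − 42 Hz = 4 Hz.
Distinct values: {4 Hz, 10 Hz, 14 Hz, 20 Hz}.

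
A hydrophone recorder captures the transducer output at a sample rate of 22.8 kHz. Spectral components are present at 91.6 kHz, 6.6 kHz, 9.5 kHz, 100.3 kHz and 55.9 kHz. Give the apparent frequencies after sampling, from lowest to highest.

0.4 kHz, 6.6 kHz, 9.1 kHz, 9.5 kHz, 10.3 kHz

fs/2 = 11.4 kHz.
91.6 kHz mod fs = 0.4 kHz.
0.4 kHz ≤ fs/2 = 11.4 kHz, appears at 0.4 kHz.
6.6 kHz ≤ fs/2 = 11.4 kHz, passes unchanged.
9.5 kHz ≤ fs/2 = 11.4 kHz, passes unchanged.
100.3 kHz mod fs = 9.1 kHz.
9.1 kHz ≤ fs/2 = 11.4 kHz, appears at 9.1 kHz.
55.9 kHz mod fs = 10.3 kHz.
10.3 kHz ≤ fs/2 = 11.4 kHz, appears at 10.3 kHz.
Distinct values: {0.4 kHz, 6.6 kHz, 9.1 kHz, 9.5 kHz, 10.3 kHz}.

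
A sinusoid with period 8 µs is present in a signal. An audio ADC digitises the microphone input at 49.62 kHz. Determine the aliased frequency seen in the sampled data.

T = 8 µs → f = 1/T = 125 kHz.
125 kHz mod fs = 25.76 kHz.
25.76 kHz > fs/2 = 24.81 kHz, folds to fs − 25.76 kHz = 23.86 kHz.

23.86 kHz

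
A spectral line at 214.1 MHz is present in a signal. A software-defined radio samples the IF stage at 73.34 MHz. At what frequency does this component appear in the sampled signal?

214.1 MHz mod fs = 67.42 MHz.
67.42 MHz > fs/2 = 36.67 MHz, folds to fs − 67.42 MHz = 5.92 MHz.

5.92 MHz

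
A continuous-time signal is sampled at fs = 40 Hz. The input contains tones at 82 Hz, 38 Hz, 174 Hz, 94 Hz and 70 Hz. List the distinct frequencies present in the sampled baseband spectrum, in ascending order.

2 Hz, 10 Hz, 14 Hz

fs/2 = 20 Hz.
82 Hz mod fs = 2 Hz.
2 Hz ≤ fs/2 = 20 Hz, appears at 2 Hz.
38 Hz > fs/2 = 20 Hz, folds to fs − 38 Hz = 2 Hz.
174 Hz mod fs = 14 Hz.
14 Hz ≤ fs/2 = 20 Hz, appears at 14 Hz.
94 Hz mod fs = 14 Hz.
14 Hz ≤ fs/2 = 20 Hz, appears at 14 Hz.
70 Hz mod fs = 30 Hz.
30 Hz > fs/2 = 20 Hz, folds to fs − 30 Hz = 10 Hz.
Distinct values: {2 Hz, 10 Hz, 14 Hz}.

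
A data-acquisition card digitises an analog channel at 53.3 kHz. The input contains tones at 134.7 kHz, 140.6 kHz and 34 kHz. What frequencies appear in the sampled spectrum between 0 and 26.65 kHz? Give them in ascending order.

fs/2 = 26.65 kHz.
134.7 kHz mod fs = 28.1 kHz.
28.1 kHz > fs/2 = 26.65 kHz, folds to fs − 28.1 kHz = 25.2 kHz.
140.6 kHz mod fs = 34 kHz.
34 kHz > fs/2 = 26.65 kHz, folds to fs − 34 kHz = 19.3 kHz.
34 kHz > fs/2 = 26.65 kHz, folds to fs − 34 kHz = 19.3 kHz.
Distinct values: {19.3 kHz, 25.2 kHz}.

19.3 kHz, 25.2 kHz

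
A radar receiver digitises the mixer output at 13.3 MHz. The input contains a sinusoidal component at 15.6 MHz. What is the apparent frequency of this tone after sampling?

15.6 MHz mod fs = 2.3 MHz.
2.3 MHz ≤ fs/2 = 6.65 MHz, appears at 2.3 MHz.

2.3 MHz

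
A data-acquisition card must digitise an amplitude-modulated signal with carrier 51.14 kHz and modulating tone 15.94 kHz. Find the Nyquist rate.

AM sidebands sit at fc ± fm = 35.2 kHz and 67.08 kHz.
Highest-frequency component: 67.08 kHz.
Nyquist rate = 2 × 67.08 kHz = 134.16 kHz.

134.16 kHz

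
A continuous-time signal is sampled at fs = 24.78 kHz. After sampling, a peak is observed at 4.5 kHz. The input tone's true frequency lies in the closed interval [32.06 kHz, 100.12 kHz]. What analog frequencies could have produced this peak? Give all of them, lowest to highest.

Frequencies that alias to 4.5 kHz are k·fs ± 4.5 kHz for integer k ≥ 0.
k=0: 4.5 kHz.
k=1: 20.28 kHz, 29.28 kHz.
k=2: 45.06 kHz, 54.06 kHz.
k=3: 69.84 kHz, 78.84 kHz.
k=4: 94.62 kHz, 103.62 kHz.
k=5: 119.4 kHz, 128.4 kHz.
Within [32.06 kHz, 100.12 kHz]: 45.06 kHz, 54.06 kHz, 69.84 kHz, 78.84 kHz, 94.62 kHz.

45.06 kHz, 54.06 kHz, 69.84 kHz, 78.84 kHz, 94.62 kHz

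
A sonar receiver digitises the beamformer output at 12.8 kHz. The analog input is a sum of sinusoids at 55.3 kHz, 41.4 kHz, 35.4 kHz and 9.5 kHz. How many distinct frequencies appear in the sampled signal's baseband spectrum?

3

fs/2 = 6.4 kHz.
55.3 kHz mod fs = 4.1 kHz.
4.1 kHz ≤ fs/2 = 6.4 kHz, appears at 4.1 kHz.
41.4 kHz mod fs = 3 kHz.
3 kHz ≤ fs/2 = 6.4 kHz, appears at 3 kHz.
35.4 kHz mod fs = 9.8 kHz.
9.8 kHz > fs/2 = 6.4 kHz, folds to fs − 9.8 kHz = 3 kHz.
9.5 kHz > fs/2 = 6.4 kHz, folds to fs − 9.5 kHz = 3.3 kHz.
Distinct values: {3 kHz, 3.3 kHz, 4.1 kHz} → 3.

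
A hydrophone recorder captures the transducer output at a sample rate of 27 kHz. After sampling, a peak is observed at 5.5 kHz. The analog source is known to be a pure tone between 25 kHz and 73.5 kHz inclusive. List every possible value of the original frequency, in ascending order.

Frequencies that alias to 5.5 kHz are k·fs ± 5.5 kHz for integer k ≥ 0.
k=0: 5.5 kHz.
k=1: 21.5 kHz, 32.5 kHz.
k=2: 48.5 kHz, 59.5 kHz.
k=3: 75.5 kHz, 86.5 kHz.
Within [25 kHz, 73.5 kHz]: 32.5 kHz, 48.5 kHz, 59.5 kHz.

32.5 kHz, 48.5 kHz, 59.5 kHz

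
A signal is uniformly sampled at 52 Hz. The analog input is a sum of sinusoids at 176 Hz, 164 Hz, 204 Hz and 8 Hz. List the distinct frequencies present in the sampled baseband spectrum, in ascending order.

4 Hz, 8 Hz, 20 Hz

fs/2 = 26 Hz.
176 Hz mod fs = 20 Hz.
20 Hz ≤ fs/2 = 26 Hz, appears at 20 Hz.
164 Hz mod fs = 8 Hz.
8 Hz ≤ fs/2 = 26 Hz, appears at 8 Hz.
204 Hz mod fs = 48 Hz.
48 Hz > fs/2 = 26 Hz, folds to fs − 48 Hz = 4 Hz.
8 Hz ≤ fs/2 = 26 Hz, passes unchanged.
Distinct values: {4 Hz, 8 Hz, 20 Hz}.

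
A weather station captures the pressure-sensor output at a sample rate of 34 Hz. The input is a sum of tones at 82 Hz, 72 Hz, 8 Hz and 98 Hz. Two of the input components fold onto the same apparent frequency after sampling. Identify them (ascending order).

fs/2 = 17 Hz.
82 Hz mod fs = 14 Hz.
14 Hz ≤ fs/2 = 17 Hz, appears at 14 Hz.
72 Hz mod fs = 4 Hz.
4 Hz ≤ fs/2 = 17 Hz, appears at 4 Hz.
8 Hz ≤ fs/2 = 17 Hz, passes unchanged.
98 Hz mod fs = 30 Hz.
30 Hz > fs/2 = 17 Hz, folds to fs − 30 Hz = 4 Hz.
72 Hz and 98 Hz both map to 4 Hz.

72 Hz, 98 Hz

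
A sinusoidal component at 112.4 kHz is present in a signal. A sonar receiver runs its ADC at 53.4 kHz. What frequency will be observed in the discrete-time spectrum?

5.6 kHz

112.4 kHz mod fs = 5.6 kHz.
5.6 kHz ≤ fs/2 = 26.7 kHz, appears at 5.6 kHz.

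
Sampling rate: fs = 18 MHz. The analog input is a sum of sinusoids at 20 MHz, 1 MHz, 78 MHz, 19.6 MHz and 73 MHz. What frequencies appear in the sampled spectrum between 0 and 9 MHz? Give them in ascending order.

fs/2 = 9 MHz.
20 MHz mod fs = 2 MHz.
2 MHz ≤ fs/2 = 9 MHz, appears at 2 MHz.
1 MHz ≤ fs/2 = 9 MHz, passes unchanged.
78 MHz mod fs = 6 MHz.
6 MHz ≤ fs/2 = 9 MHz, appears at 6 MHz.
19.6 MHz mod fs = 1.6 MHz.
1.6 MHz ≤ fs/2 = 9 MHz, appears at 1.6 MHz.
73 MHz mod fs = 1 MHz.
1 MHz ≤ fs/2 = 9 MHz, appears at 1 MHz.
Distinct values: {1 MHz, 1.6 MHz, 2 MHz, 6 MHz}.

1 MHz, 1.6 MHz, 2 MHz, 6 MHz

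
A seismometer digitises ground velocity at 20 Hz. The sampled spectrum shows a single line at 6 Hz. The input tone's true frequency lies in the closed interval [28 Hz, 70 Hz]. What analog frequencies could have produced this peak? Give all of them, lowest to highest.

Frequencies that alias to 6 Hz are k·fs ± 6 Hz for integer k ≥ 0.
k=0: 6 Hz.
k=1: 14 Hz, 26 Hz.
k=2: 34 Hz, 46 Hz.
k=3: 54 Hz, 66 Hz.
k=4: 74 Hz, 86 Hz.
Within [28 Hz, 70 Hz]: 34 Hz, 46 Hz, 54 Hz, 66 Hz.

34 Hz, 46 Hz, 54 Hz, 66 Hz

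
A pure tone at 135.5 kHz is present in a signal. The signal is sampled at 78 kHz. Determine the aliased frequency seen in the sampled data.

20.5 kHz

135.5 kHz mod fs = 57.5 kHz.
57.5 kHz > fs/2 = 39 kHz, folds to fs − 57.5 kHz = 20.5 kHz.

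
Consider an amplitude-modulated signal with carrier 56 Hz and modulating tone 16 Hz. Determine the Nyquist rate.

AM sidebands sit at fc ± fm = 40 Hz and 72 Hz.
Highest-frequency component: 72 Hz.
Nyquist rate = 2 × 72 Hz = 144 Hz.

144 Hz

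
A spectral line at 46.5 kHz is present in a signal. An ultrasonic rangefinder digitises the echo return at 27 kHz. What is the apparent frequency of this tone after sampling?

7.5 kHz

46.5 kHz mod fs = 19.5 kHz.
19.5 kHz > fs/2 = 13.5 kHz, folds to fs − 19.5 kHz = 7.5 kHz.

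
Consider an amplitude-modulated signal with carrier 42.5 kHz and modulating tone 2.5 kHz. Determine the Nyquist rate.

90 kHz

AM sidebands sit at fc ± fm = 40 kHz and 45 kHz.
Highest-frequency component: 45 kHz.
Nyquist rate = 2 × 45 kHz = 90 kHz.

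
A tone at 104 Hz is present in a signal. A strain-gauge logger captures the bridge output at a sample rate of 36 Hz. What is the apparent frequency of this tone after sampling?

104 Hz mod fs = 32 Hz.
32 Hz > fs/2 = 18 Hz, folds to fs − 32 Hz = 4 Hz.

4 Hz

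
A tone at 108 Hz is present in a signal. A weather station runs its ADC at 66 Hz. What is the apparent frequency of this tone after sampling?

24 Hz

108 Hz mod fs = 42 Hz.
42 Hz > fs/2 = 33 Hz, folds to fs − 42 Hz = 24 Hz.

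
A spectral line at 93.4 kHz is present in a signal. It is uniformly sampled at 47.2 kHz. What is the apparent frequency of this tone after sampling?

1 kHz

93.4 kHz mod fs = 46.2 kHz.
46.2 kHz > fs/2 = 23.6 kHz, folds to fs − 46.2 kHz = 1 kHz.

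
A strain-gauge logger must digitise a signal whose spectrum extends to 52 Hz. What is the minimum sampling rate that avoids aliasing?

104 Hz

Nyquist rate = 2 × 52 Hz = 104 Hz.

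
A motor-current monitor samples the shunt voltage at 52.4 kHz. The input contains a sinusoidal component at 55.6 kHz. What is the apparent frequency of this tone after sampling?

3.2 kHz

55.6 kHz mod fs = 3.2 kHz.
3.2 kHz ≤ fs/2 = 26.2 kHz, appears at 3.2 kHz.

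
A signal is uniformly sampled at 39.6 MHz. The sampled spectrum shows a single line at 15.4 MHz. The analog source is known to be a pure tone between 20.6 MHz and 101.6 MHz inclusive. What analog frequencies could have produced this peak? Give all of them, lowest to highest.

24.2 MHz, 55 MHz, 63.8 MHz, 94.6 MHz

Frequencies that alias to 15.4 MHz are k·fs ± 15.4 MHz for integer k ≥ 0.
k=0: 15.4 MHz.
k=1: 24.2 MHz, 55 MHz.
k=2: 63.8 MHz, 94.6 MHz.
k=3: 103.4 MHz, 134.2 MHz.
Within [20.6 MHz, 101.6 MHz]: 24.2 MHz, 55 MHz, 63.8 MHz, 94.6 MHz.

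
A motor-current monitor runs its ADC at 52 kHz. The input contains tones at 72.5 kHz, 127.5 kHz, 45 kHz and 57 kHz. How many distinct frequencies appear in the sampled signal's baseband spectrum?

fs/2 = 26 kHz.
72.5 kHz mod fs = 20.5 kHz.
20.5 kHz ≤ fs/2 = 26 kHz, appears at 20.5 kHz.
127.5 kHz mod fs = 23.5 kHz.
23.5 kHz ≤ fs/2 = 26 kHz, appears at 23.5 kHz.
45 kHz > fs/2 = 26 kHz, folds to fs − 45 kHz = 7 kHz.
57 kHz mod fs = 5 kHz.
5 kHz ≤ fs/2 = 26 kHz, appears at 5 kHz.
Distinct values: {5 kHz, 7 kHz, 20.5 kHz, 23.5 kHz} → 4.

4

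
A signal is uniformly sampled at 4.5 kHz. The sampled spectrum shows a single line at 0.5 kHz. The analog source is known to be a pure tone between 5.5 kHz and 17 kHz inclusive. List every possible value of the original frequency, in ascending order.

8.5 kHz, 9.5 kHz, 13 kHz, 14 kHz

Frequencies that alias to 0.5 kHz are k·fs ± 0.5 kHz for integer k ≥ 0.
k=0: 0.5 kHz.
k=1: 4 kHz, 5 kHz.
k=2: 8.5 kHz, 9.5 kHz.
k=3: 13 kHz, 14 kHz.
k=4: 17.5 kHz, 18.5 kHz.
Within [5.5 kHz, 17 kHz]: 8.5 kHz, 9.5 kHz, 13 kHz, 14 kHz.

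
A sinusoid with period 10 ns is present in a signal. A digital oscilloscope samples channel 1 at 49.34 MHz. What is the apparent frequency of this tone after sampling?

T = 10 ns → f = 1/T = 100 MHz.
100 MHz mod fs = 1.32 MHz.
1.32 MHz ≤ fs/2 = 24.67 MHz, appears at 1.32 MHz.

1.32 MHz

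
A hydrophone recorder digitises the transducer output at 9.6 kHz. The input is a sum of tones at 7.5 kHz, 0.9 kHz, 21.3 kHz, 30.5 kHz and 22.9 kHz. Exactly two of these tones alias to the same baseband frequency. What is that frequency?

fs/2 = 4.8 kHz.
7.5 kHz > fs/2 = 4.8 kHz, folds to fs − 7.5 kHz = 2.1 kHz.
0.9 kHz ≤ fs/2 = 4.8 kHz, passes unchanged.
21.3 kHz mod fs = 2.1 kHz.
2.1 kHz ≤ fs/2 = 4.8 kHz, appears at 2.1 kHz.
30.5 kHz mod fs = 1.7 kHz.
1.7 kHz ≤ fs/2 = 4.8 kHz, appears at 1.7 kHz.
22.9 kHz mod fs = 3.7 kHz.
3.7 kHz ≤ fs/2 = 4.8 kHz, appears at 3.7 kHz.
7.5 kHz and 21.3 kHz both map to 2.1 kHz.

2.1 kHz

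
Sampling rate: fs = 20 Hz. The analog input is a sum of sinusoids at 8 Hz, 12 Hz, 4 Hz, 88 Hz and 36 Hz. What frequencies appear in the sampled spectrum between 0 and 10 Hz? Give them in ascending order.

4 Hz, 8 Hz

fs/2 = 10 Hz.
8 Hz ≤ fs/2 = 10 Hz, passes unchanged.
12 Hz > fs/2 = 10 Hz, folds to fs − 12 Hz = 8 Hz.
4 Hz ≤ fs/2 = 10 Hz, passes unchanged.
88 Hz mod fs = 8 Hz.
8 Hz ≤ fs/2 = 10 Hz, appears at 8 Hz.
36 Hz mod fs = 16 Hz.
16 Hz > fs/2 = 10 Hz, folds to fs − 16 Hz = 4 Hz.
Distinct values: {4 Hz, 8 Hz}.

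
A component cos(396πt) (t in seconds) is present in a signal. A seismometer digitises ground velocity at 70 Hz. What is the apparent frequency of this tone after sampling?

12 Hz

ω = 396π rad/s → f = ω/(2π) = 198 Hz.
198 Hz mod fs = 58 Hz.
58 Hz > fs/2 = 35 Hz, folds to fs − 58 Hz = 12 Hz.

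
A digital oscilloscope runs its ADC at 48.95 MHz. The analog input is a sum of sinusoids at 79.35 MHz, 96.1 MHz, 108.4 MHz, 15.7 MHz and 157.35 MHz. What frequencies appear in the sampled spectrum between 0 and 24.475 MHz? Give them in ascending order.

1.8 MHz, 10.5 MHz, 15.7 MHz, 18.55 MHz

fs/2 = 24.475 MHz.
79.35 MHz mod fs = 30.4 MHz.
30.4 MHz > fs/2 = 24.475 MHz, folds to fs − 30.4 MHz = 18.55 MHz.
96.1 MHz mod fs = 47.15 MHz.
47.15 MHz > fs/2 = 24.475 MHz, folds to fs − 47.15 MHz = 1.8 MHz.
108.4 MHz mod fs = 10.5 MHz.
10.5 MHz ≤ fs/2 = 24.475 MHz, appears at 10.5 MHz.
15.7 MHz ≤ fs/2 = 24.475 MHz, passes unchanged.
157.35 MHz mod fs = 10.5 MHz.
10.5 MHz ≤ fs/2 = 24.475 MHz, appears at 10.5 MHz.
Distinct values: {1.8 MHz, 10.5 MHz, 15.7 MHz, 18.55 MHz}.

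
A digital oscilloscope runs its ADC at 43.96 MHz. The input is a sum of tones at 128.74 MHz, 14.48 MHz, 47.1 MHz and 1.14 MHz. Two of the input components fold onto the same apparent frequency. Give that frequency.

3.14 MHz

fs/2 = 21.98 MHz.
128.74 MHz mod fs = 40.82 MHz.
40.82 MHz > fs/2 = 21.98 MHz, folds to fs − 40.82 MHz = 3.14 MHz.
14.48 MHz ≤ fs/2 = 21.98 MHz, passes unchanged.
47.1 MHz mod fs = 3.14 MHz.
3.14 MHz ≤ fs/2 = 21.98 MHz, appears at 3.14 MHz.
1.14 MHz ≤ fs/2 = 21.98 MHz, passes unchanged.
47.1 MHz and 128.74 MHz both map to 3.14 MHz.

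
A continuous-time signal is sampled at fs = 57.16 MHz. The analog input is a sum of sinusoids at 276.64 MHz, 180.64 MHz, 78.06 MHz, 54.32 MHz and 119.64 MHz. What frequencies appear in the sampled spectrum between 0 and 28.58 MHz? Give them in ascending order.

2.84 MHz, 5.32 MHz, 9.16 MHz, 20.9 MHz

fs/2 = 28.58 MHz.
276.64 MHz mod fs = 48 MHz.
48 MHz > fs/2 = 28.58 MHz, folds to fs − 48 MHz = 9.16 MHz.
180.64 MHz mod fs = 9.16 MHz.
9.16 MHz ≤ fs/2 = 28.58 MHz, appears at 9.16 MHz.
78.06 MHz mod fs = 20.9 MHz.
20.9 MHz ≤ fs/2 = 28.58 MHz, appears at 20.9 MHz.
54.32 MHz > fs/2 = 28.58 MHz, folds to fs − 54.32 MHz = 2.84 MHz.
119.64 MHz mod fs = 5.32 MHz.
5.32 MHz ≤ fs/2 = 28.58 MHz, appears at 5.32 MHz.
Distinct values: {2.84 MHz, 5.32 MHz, 9.16 MHz, 20.9 MHz}.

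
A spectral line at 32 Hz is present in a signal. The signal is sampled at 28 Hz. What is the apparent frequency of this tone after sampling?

32 Hz mod fs = 4 Hz.
4 Hz ≤ fs/2 = 14 Hz, appears at 4 Hz.

4 Hz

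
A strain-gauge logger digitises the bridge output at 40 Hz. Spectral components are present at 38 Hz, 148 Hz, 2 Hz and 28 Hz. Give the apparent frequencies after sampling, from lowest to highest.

2 Hz, 12 Hz

fs/2 = 20 Hz.
38 Hz > fs/2 = 20 Hz, folds to fs − 38 Hz = 2 Hz.
148 Hz mod fs = 28 Hz.
28 Hz > fs/2 = 20 Hz, folds to fs − 28 Hz = 12 Hz.
2 Hz ≤ fs/2 = 20 Hz, passes unchanged.
28 Hz > fs/2 = 20 Hz, folds to fs − 28 Hz = 12 Hz.
Distinct values: {2 Hz, 12 Hz}.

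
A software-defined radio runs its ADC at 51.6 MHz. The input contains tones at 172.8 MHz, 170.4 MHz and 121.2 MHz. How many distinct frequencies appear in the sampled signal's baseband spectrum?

fs/2 = 25.8 MHz.
172.8 MHz mod fs = 18 MHz.
18 MHz ≤ fs/2 = 25.8 MHz, appears at 18 MHz.
170.4 MHz mod fs = 15.6 MHz.
15.6 MHz ≤ fs/2 = 25.8 MHz, appears at 15.6 MHz.
121.2 MHz mod fs = 18 MHz.
18 MHz ≤ fs/2 = 25.8 MHz, appears at 18 MHz.
Distinct values: {15.6 MHz, 18 MHz} → 2.

2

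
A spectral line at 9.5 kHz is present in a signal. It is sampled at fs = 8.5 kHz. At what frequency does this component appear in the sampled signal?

1 kHz

9.5 kHz mod fs = 1 kHz.
1 kHz ≤ fs/2 = 4.25 kHz, appears at 1 kHz.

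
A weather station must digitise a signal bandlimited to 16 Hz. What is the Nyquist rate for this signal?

Nyquist rate = 2 × 16 Hz = 32 Hz.

32 Hz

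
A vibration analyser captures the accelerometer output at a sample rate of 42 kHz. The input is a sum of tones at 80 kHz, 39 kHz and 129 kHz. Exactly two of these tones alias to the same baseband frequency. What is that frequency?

3 kHz

fs/2 = 21 kHz.
80 kHz mod fs = 38 kHz.
38 kHz > fs/2 = 21 kHz, folds to fs − 38 kHz = 4 kHz.
39 kHz > fs/2 = 21 kHz, folds to fs − 39 kHz = 3 kHz.
129 kHz mod fs = 3 kHz.
3 kHz ≤ fs/2 = 21 kHz, appears at 3 kHz.
39 kHz and 129 kHz both map to 3 kHz.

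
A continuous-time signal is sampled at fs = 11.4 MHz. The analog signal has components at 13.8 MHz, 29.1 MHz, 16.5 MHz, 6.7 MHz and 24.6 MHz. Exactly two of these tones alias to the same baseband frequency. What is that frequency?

fs/2 = 5.7 MHz.
13.8 MHz mod fs = 2.4 MHz.
2.4 MHz ≤ fs/2 = 5.7 MHz, appears at 2.4 MHz.
29.1 MHz mod fs = 6.3 MHz.
6.3 MHz > fs/2 = 5.7 MHz, folds to fs − 6.3 MHz = 5.1 MHz.
16.5 MHz mod fs = 5.1 MHz.
5.1 MHz ≤ fs/2 = 5.7 MHz, appears at 5.1 MHz.
6.7 MHz > fs/2 = 5.7 MHz, folds to fs − 6.7 MHz = 4.7 MHz.
24.6 MHz mod fs = 1.8 MHz.
1.8 MHz ≤ fs/2 = 5.7 MHz, appears at 1.8 MHz.
16.5 MHz and 29.1 MHz both map to 5.1 MHz.

5.1 MHz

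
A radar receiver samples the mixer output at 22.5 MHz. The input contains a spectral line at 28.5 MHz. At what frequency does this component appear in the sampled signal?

28.5 MHz mod fs = 6 MHz.
6 MHz ≤ fs/2 = 11.25 MHz, appears at 6 MHz.

6 MHz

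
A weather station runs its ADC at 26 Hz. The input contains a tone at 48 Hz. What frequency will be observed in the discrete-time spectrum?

4 Hz

48 Hz mod fs = 22 Hz.
22 Hz > fs/2 = 13 Hz, folds to fs − 22 Hz = 4 Hz.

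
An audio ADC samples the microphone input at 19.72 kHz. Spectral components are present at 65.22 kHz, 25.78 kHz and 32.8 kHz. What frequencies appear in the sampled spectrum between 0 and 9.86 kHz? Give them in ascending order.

fs/2 = 9.86 kHz.
65.22 kHz mod fs = 6.06 kHz.
6.06 kHz ≤ fs/2 = 9.86 kHz, appears at 6.06 kHz.
25.78 kHz mod fs = 6.06 kHz.
6.06 kHz ≤ fs/2 = 9.86 kHz, appears at 6.06 kHz.
32.8 kHz mod fs = 13.08 kHz.
13.08 kHz > fs/2 = 9.86 kHz, folds to fs − 13.08 kHz = 6.64 kHz.
Distinct values: {6.06 kHz, 6.64 kHz}.

6.06 kHz, 6.64 kHz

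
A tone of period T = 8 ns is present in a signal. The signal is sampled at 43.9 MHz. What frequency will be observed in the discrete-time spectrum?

6.7 MHz

T = 8 ns → f = 1/T = 125 MHz.
125 MHz mod fs = 37.2 MHz.
37.2 MHz > fs/2 = 21.95 MHz, folds to fs − 37.2 MHz = 6.7 MHz.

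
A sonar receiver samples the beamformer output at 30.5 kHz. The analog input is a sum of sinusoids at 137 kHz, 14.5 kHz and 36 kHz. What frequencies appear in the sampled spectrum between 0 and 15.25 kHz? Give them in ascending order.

5.5 kHz, 14.5 kHz, 15 kHz

fs/2 = 15.25 kHz.
137 kHz mod fs = 15 kHz.
15 kHz ≤ fs/2 = 15.25 kHz, appears at 15 kHz.
14.5 kHz ≤ fs/2 = 15.25 kHz, passes unchanged.
36 kHz mod fs = 5.5 kHz.
5.5 kHz ≤ fs/2 = 15.25 kHz, appears at 5.5 kHz.
Distinct values: {5.5 kHz, 14.5 kHz, 15 kHz}.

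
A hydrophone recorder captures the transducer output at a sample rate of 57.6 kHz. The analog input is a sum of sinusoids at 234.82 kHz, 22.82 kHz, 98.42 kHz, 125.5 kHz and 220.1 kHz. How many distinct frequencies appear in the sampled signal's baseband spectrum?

fs/2 = 28.8 kHz.
234.82 kHz mod fs = 4.42 kHz.
4.42 kHz ≤ fs/2 = 28.8 kHz, appears at 4.42 kHz.
22.82 kHz ≤ fs/2 = 28.8 kHz, passes unchanged.
98.42 kHz mod fs = 40.82 kHz.
40.82 kHz > fs/2 = 28.8 kHz, folds to fs − 40.82 kHz = 16.78 kHz.
125.5 kHz mod fs = 10.3 kHz.
10.3 kHz ≤ fs/2 = 28.8 kHz, appears at 10.3 kHz.
220.1 kHz mod fs = 47.3 kHz.
47.3 kHz > fs/2 = 28.8 kHz, folds to fs − 47.3 kHz = 10.3 kHz.
Distinct values: {4.42 kHz, 10.3 kHz, 16.78 kHz, 22.82 kHz} → 4.

4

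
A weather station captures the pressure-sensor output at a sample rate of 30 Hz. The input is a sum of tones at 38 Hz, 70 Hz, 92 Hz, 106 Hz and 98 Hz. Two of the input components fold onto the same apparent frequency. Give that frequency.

8 Hz

fs/2 = 15 Hz.
38 Hz mod fs = 8 Hz.
8 Hz ≤ fs/2 = 15 Hz, appears at 8 Hz.
70 Hz mod fs = 10 Hz.
10 Hz ≤ fs/2 = 15 Hz, appears at 10 Hz.
92 Hz mod fs = 2 Hz.
2 Hz ≤ fs/2 = 15 Hz, appears at 2 Hz.
106 Hz mod fs = 16 Hz.
16 Hz > fs/2 = 15 Hz, folds to fs − 16 Hz = 14 Hz.
98 Hz mod fs = 8 Hz.
8 Hz ≤ fs/2 = 15 Hz, appears at 8 Hz.
38 Hz and 98 Hz both map to 8 Hz.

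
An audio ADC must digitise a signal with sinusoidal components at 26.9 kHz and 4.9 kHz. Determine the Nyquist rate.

53.8 kHz

Highest-frequency component: 26.9 kHz.
Nyquist rate = 2 × 26.9 kHz = 53.8 kHz.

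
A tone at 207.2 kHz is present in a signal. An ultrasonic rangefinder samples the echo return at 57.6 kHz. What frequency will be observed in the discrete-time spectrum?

23.2 kHz

207.2 kHz mod fs = 34.4 kHz.
34.4 kHz > fs/2 = 28.8 kHz, folds to fs − 34.4 kHz = 23.2 kHz.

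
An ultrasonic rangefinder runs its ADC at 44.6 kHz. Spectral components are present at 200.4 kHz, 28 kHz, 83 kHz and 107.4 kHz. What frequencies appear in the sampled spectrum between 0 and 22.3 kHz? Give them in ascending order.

6.2 kHz, 16.6 kHz, 18.2 kHz, 22 kHz

fs/2 = 22.3 kHz.
200.4 kHz mod fs = 22 kHz.
22 kHz ≤ fs/2 = 22.3 kHz, appears at 22 kHz.
28 kHz > fs/2 = 22.3 kHz, folds to fs − 28 kHz = 16.6 kHz.
83 kHz mod fs = 38.4 kHz.
38.4 kHz > fs/2 = 22.3 kHz, folds to fs − 38.4 kHz = 6.2 kHz.
107.4 kHz mod fs = 18.2 kHz.
18.2 kHz ≤ fs/2 = 22.3 kHz, appears at 18.2 kHz.
Distinct values: {6.2 kHz, 16.6 kHz, 18.2 kHz, 22 kHz}.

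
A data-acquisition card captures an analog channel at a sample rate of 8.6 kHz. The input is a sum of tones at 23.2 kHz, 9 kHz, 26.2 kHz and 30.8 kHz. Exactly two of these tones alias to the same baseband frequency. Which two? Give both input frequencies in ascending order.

fs/2 = 4.3 kHz.
23.2 kHz mod fs = 6 kHz.
6 kHz > fs/2 = 4.3 kHz, folds to fs − 6 kHz = 2.6 kHz.
9 kHz mod fs = 0.4 kHz.
0.4 kHz ≤ fs/2 = 4.3 kHz, appears at 0.4 kHz.
26.2 kHz mod fs = 0.4 kHz.
0.4 kHz ≤ fs/2 = 4.3 kHz, appears at 0.4 kHz.
30.8 kHz mod fs = 5 kHz.
5 kHz > fs/2 = 4.3 kHz, folds to fs − 5 kHz = 3.6 kHz.
9 kHz and 26.2 kHz both map to 0.4 kHz.

9 kHz, 26.2 kHz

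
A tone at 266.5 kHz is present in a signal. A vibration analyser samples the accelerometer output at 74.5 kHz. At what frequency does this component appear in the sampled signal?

266.5 kHz mod fs = 43 kHz.
43 kHz > fs/2 = 37.25 kHz, folds to fs − 43 kHz = 31.5 kHz.

31.5 kHz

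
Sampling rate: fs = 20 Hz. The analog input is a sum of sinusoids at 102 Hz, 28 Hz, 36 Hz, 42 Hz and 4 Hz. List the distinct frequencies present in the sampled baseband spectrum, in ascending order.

fs/2 = 10 Hz.
102 Hz mod fs = 2 Hz.
2 Hz ≤ fs/2 = 10 Hz, appears at 2 Hz.
28 Hz mod fs = 8 Hz.
8 Hz ≤ fs/2 = 10 Hz, appears at 8 Hz.
36 Hz mod fs = 16 Hz.
16 Hz > fs/2 = 10 Hz, folds to fs − 16 Hz = 4 Hz.
42 Hz mod fs = 2 Hz.
2 Hz ≤ fs/2 = 10 Hz, appears at 2 Hz.
4 Hz ≤ fs/2 = 10 Hz, passes unchanged.
Distinct values: {2 Hz, 4 Hz, 8 Hz}.

2 Hz, 4 Hz, 8 Hz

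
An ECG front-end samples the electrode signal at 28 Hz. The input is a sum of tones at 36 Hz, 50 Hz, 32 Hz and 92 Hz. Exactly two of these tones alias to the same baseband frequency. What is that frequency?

8 Hz

fs/2 = 14 Hz.
36 Hz mod fs = 8 Hz.
8 Hz ≤ fs/2 = 14 Hz, appears at 8 Hz.
50 Hz mod fs = 22 Hz.
22 Hz > fs/2 = 14 Hz, folds to fs − 22 Hz = 6 Hz.
32 Hz mod fs = 4 Hz.
4 Hz ≤ fs/2 = 14 Hz, appears at 4 Hz.
92 Hz mod fs = 8 Hz.
8 Hz ≤ fs/2 = 14 Hz, appears at 8 Hz.
36 Hz and 92 Hz both map to 8 Hz.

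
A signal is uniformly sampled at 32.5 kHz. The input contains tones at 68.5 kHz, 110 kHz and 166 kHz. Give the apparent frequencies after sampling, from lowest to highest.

3.5 kHz, 12.5 kHz

fs/2 = 16.25 kHz.
68.5 kHz mod fs = 3.5 kHz.
3.5 kHz ≤ fs/2 = 16.25 kHz, appears at 3.5 kHz.
110 kHz mod fs = 12.5 kHz.
12.5 kHz ≤ fs/2 = 16.25 kHz, appears at 12.5 kHz.
166 kHz mod fs = 3.5 kHz.
3.5 kHz ≤ fs/2 = 16.25 kHz, appears at 3.5 kHz.
Distinct values: {3.5 kHz, 12.5 kHz}.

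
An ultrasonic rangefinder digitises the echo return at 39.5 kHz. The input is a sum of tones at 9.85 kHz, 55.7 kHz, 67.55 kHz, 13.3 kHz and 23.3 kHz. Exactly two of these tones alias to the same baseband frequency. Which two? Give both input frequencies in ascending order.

23.3 kHz, 55.7 kHz

fs/2 = 19.75 kHz.
9.85 kHz ≤ fs/2 = 19.75 kHz, passes unchanged.
55.7 kHz mod fs = 16.2 kHz.
16.2 kHz ≤ fs/2 = 19.75 kHz, appears at 16.2 kHz.
67.55 kHz mod fs = 28.05 kHz.
28.05 kHz > fs/2 = 19.75 kHz, folds to fs − 28.05 kHz = 11.45 kHz.
13.3 kHz ≤ fs/2 = 19.75 kHz, passes unchanged.
23.3 kHz > fs/2 = 19.75 kHz, folds to fs − 23.3 kHz = 16.2 kHz.
23.3 kHz and 55.7 kHz both map to 16.2 kHz.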